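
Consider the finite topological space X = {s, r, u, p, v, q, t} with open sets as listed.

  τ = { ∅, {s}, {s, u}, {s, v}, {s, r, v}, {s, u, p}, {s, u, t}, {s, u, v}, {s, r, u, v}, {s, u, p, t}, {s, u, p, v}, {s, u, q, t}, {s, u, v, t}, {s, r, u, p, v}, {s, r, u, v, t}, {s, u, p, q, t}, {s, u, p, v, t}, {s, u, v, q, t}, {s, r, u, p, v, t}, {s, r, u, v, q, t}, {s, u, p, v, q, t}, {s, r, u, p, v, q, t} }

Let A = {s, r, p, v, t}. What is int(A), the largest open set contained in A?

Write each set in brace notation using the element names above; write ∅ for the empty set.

opens ⊆ A: ∅, {s}, {s, v}, {s, r, v}; union → int = {s, r, v}

{s, r, v}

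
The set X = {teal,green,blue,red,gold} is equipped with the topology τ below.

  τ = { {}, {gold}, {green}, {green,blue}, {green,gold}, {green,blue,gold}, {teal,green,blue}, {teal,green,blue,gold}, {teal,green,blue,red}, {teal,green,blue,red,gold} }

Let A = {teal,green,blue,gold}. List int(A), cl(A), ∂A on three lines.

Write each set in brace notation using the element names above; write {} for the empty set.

int(A) = {teal,green,blue,gold}
cl(A)  = {teal,green,blue,red,gold}
∂A     = {red}

interior: largest open inside A is {teal,green,blue,gold} (from {}, {green}, {gold}, {green,gold}, {green,blue}, {green,blue,gold}, {teal,green,blue}, {teal,green,blue,gold})
cl via duality: int({red}) = {}, so X∖{} = {teal,green,blue,red,gold}
cl∖int = {red}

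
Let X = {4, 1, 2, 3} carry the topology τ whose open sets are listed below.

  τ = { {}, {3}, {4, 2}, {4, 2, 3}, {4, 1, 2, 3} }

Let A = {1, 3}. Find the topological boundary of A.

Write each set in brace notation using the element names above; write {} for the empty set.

open subsets of A: {}, {3}; so int(A) = {3}
closure: X∖int(X∖A) = X∖{4, 2} = {1, 3}
∂A = {1, 3} minus {3} = {1}

{1}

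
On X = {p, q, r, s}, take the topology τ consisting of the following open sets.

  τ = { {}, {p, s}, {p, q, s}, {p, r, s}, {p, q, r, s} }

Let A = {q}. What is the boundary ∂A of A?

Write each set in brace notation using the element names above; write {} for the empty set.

{q}

open subsets of A: {}; so int(A) = {}
closure: X∖int(X∖A) = X∖{p, r, s} = {q}
∂A = {q} minus {} = {q}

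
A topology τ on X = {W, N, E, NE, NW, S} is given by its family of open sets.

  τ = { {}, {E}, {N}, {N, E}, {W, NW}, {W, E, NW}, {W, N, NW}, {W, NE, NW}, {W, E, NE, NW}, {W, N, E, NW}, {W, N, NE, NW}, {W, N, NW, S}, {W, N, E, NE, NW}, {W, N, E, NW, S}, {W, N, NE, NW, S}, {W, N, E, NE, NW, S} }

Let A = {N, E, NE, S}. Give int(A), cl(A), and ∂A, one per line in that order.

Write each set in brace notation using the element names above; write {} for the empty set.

opens ⊆ A: {}, {N}, {E}, {N, E}; union → int = {N, E}
complement {W, NW}; its interior {W, NW}; cl(A) = X∖{W, NW} = {N, E, NE, S}
boundary = {N, E, NE, S} ∖ {N, E} = {NE, S}

int(A) = {N, E}
cl(A)  = {N, E, NE, S}
∂A     = {NE, S}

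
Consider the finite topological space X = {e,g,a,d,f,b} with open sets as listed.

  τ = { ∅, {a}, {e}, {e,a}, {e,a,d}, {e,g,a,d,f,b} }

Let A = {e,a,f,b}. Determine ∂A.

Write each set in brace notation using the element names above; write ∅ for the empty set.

{g,d,f,b}

open subsets of A: ∅, {e}, {a}, {e,a}; so int(A) = {e,a}
closure: X∖int(X∖A) = X∖∅ = {e,g,a,d,f,b}
∂A = {e,g,a,d,f,b} minus {e,a} = {g,d,f,b}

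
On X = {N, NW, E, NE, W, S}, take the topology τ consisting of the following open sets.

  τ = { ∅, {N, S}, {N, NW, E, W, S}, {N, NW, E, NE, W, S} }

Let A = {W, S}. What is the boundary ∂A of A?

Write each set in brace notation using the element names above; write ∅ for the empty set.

{N, NW, E, NE, W, S}

U open, U⊆A: ∅. int(A) = ⋃ = ∅
X∖A={N, NW, E, NE}, int(X∖A)=∅, hence cl(A)={N, NW, E, NE, W, S}
∂A: remove int from cl → {N, NW, E, NE, W, S}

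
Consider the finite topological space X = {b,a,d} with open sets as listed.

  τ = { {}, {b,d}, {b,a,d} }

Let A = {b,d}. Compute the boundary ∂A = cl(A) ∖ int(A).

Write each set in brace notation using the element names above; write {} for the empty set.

U open, U⊆A: {}, {b,d}. int(A) = ⋃ = {b,d}
X∖A={a}, int(X∖A)={}, hence cl(A)={b,a,d}
∂A: remove int from cl → {a}

{a}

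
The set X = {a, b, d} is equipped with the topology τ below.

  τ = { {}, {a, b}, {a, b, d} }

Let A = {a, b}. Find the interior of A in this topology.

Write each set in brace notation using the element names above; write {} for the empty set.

{a, b}

open subsets of A: {}, {a, b}; so int(A) = {a, b}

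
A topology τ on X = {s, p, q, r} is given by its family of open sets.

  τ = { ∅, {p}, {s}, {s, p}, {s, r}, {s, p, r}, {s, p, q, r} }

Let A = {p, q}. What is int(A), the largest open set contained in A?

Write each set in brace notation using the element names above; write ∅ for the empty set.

open subsets of A: ∅, {p}; so int(A) = {p}

{p}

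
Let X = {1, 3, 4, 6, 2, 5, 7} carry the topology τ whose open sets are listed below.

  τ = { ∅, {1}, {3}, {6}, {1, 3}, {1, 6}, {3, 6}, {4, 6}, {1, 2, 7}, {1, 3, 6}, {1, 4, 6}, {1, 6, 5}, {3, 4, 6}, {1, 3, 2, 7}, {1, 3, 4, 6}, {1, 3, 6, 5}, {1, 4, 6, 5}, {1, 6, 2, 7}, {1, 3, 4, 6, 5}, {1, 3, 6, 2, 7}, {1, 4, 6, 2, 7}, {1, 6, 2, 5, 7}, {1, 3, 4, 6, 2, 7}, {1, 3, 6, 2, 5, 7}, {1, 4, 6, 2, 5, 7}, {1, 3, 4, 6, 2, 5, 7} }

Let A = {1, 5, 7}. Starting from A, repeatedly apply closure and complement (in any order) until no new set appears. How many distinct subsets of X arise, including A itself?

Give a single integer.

8

cl via duality: int({3, 4, 6, 2}) = {3, 4, 6}, so X∖{3, 4, 6} = {1, 2, 5, 7}
Write k for closure, c for complement:
  1. A     = {1, 5, 7}
  2. kA    = {1, 2, 5, 7}
  3. cA    = {3, 4, 6, 2}
  4. ckA   = {3, 4, 6}
  5. kcA   = {3, 4, 6, 2, 5, 7}
  6. kckA  = {3, 4, 6, 5}
  7. ckcA  = {1}
  8. ckckA = {1, 2, 7}
applying k or c yields no new set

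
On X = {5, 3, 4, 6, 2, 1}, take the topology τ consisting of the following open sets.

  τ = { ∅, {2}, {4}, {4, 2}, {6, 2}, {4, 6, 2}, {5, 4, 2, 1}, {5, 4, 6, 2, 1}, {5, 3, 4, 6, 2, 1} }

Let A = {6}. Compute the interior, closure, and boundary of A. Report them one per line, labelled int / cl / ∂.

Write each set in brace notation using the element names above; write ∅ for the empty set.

int(A) = ∅
cl(A)  = {3, 6}
∂A     = {3, 6}

U open, U⊆A: ∅. int(A) = ⋃ = ∅
X∖A={5, 3, 4, 2, 1}, int(X∖A)={5, 4, 2, 1}, hence cl(A)={3, 6}
∂A: remove int from cl → {3, 6}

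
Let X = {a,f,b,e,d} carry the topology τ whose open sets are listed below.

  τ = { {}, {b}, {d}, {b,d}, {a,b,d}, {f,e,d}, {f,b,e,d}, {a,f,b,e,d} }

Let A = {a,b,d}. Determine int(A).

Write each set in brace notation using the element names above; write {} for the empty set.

{a,b,d}

opens ⊆ A: {}, {b}, {d}, {b,d}, {a,b,d}; union → int = {a,b,d}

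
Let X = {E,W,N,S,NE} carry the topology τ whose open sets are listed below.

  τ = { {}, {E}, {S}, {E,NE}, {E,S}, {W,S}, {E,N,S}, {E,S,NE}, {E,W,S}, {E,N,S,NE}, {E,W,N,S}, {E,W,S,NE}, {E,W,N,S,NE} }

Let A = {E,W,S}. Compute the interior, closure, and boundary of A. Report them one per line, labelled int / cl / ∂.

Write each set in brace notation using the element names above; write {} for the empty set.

int(A) = {E,W,S}
cl(A)  = {E,W,N,S,NE}
∂A     = {N,NE}

U open, U⊆A: {}, {S}, {E}, {E,S}, {W,S}, {E,W,S}. int(A) = ⋃ = {E,W,S}
X∖A={N,NE}, int(X∖A)={}, hence cl(A)={E,W,N,S,NE}
∂A: remove int from cl → {N,NE}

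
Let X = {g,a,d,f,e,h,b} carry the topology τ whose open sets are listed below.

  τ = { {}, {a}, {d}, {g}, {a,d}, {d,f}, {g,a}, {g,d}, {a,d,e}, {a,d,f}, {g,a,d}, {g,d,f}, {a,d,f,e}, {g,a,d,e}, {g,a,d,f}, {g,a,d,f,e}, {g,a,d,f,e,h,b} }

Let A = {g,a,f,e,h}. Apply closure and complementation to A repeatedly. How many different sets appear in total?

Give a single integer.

8

complement {d,b}; its interior {d}; cl(A) = X∖{d} = {g,a,f,e,h,b}
With k = closure, c = complement:
  1. A     = {g,a,f,e,h}
  2. kA    = {g,a,f,e,h,b}
  3. cA    = {d,b}
  4. ckA   = {d}
  5. kcA   = {d,f,e,h,b}
  6. ckcA  = {g,a}
  7. kckcA = {g,a,e,h,b}
  8. ckckcA = {d,f}
k, c of each give nothing new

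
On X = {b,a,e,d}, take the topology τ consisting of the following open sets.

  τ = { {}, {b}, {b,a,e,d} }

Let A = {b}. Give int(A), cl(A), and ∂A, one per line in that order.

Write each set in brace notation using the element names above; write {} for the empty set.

int(A) = {b}
cl(A)  = {b,a,e,d}
∂A     = {a,e,d}

open subsets of A: {}, {b}; so int(A) = {b}
closure: X∖int(X∖A) = X∖{} = {b,a,e,d}
∂A = {b,a,e,d} minus {b} = {a,e,d}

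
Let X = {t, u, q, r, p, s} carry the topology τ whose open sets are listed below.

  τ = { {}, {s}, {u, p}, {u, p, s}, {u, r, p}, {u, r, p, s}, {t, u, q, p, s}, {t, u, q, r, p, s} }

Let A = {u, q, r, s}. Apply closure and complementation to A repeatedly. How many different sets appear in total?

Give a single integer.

8

cl via duality: int({t, p}) = {}, so X∖{} = {t, u, q, r, p, s}
Write k for closure, c for complement:
  1. A     = {u, q, r, s}
  2. kA    = {t, u, q, r, p, s}
  3. cA    = {t, p}
  4. ckA   = {}
  5. kcA   = {t, u, q, r, p}
  6. ckcA  = {s}
  7. kckcA = {t, q, s}
  8. ckckcA = {u, r, p}
applying k or c yields no new set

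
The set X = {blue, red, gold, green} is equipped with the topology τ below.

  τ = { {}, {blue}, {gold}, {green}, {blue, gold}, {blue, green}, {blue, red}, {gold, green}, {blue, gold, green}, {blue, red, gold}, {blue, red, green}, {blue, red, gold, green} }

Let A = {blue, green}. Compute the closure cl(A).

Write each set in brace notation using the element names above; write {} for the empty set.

cl via duality: int({red, gold}) = {gold}, so X∖{gold} = {blue, red, green}

{blue, red, green}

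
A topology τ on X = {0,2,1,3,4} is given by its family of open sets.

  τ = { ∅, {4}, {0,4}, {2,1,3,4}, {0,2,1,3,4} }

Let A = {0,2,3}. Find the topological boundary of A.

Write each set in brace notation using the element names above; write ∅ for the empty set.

U open, U⊆A: ∅. int(A) = ⋃ = ∅
X∖A={1,4}, int(X∖A)={4}, hence cl(A)={0,2,1,3}
∂A: remove int from cl → {0,2,1,3}

{0,2,1,3}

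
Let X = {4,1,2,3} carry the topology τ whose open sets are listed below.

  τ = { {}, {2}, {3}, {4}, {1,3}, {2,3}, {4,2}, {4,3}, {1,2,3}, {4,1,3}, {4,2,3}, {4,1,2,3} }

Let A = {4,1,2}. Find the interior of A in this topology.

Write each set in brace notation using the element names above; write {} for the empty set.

open subsets of A: {}, {4}, {2}, {4,2}; so int(A) = {4,2}

{4,2}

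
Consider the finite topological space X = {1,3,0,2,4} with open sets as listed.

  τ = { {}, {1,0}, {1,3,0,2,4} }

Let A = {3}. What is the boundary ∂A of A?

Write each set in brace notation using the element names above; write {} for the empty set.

open subsets of A: {}; so int(A) = {}
closure: X∖int(X∖A) = X∖{1,0} = {3,2,4}
∂A = {3,2,4} minus {} = {3,2,4}

{3,2,4}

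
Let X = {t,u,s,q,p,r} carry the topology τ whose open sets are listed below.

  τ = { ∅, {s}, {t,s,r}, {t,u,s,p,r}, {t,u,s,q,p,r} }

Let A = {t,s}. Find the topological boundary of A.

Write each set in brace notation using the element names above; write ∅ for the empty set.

U open, U⊆A: ∅, {s}. int(A) = ⋃ = {s}
X∖A={u,q,p,r}, int(X∖A)=∅, hence cl(A)={t,u,s,q,p,r}
∂A: remove int from cl → {t,u,q,p,r}

{t,u,q,p,r}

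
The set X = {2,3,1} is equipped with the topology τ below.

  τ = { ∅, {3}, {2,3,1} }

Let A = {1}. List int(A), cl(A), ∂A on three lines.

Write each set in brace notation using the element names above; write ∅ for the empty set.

int(A) = ∅
cl(A)  = {2,1}
∂A     = {2,1}

interior: largest open inside A is ∅ (from ∅)
cl via duality: int({2,3}) = {3}, so X∖{3} = {2,1}
cl∖int = {2,1}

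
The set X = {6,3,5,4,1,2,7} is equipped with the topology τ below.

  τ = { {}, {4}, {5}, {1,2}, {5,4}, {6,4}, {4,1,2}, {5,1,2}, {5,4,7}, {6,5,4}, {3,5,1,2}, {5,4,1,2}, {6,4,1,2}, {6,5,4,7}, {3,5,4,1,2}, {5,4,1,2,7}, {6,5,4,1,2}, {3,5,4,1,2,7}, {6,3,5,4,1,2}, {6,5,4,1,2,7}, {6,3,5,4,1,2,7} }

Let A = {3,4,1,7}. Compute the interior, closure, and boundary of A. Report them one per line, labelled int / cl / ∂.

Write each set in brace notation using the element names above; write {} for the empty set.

opens ⊆ A: {}, {4}; union → int = {4}
complement {6,5,2}; its interior {5}; cl(A) = X∖{5} = {6,3,4,1,2,7}
boundary = {6,3,4,1,2,7} ∖ {4} = {6,3,1,2,7}

int(A) = {4}
cl(A)  = {6,3,4,1,2,7}
∂A     = {6,3,1,2,7}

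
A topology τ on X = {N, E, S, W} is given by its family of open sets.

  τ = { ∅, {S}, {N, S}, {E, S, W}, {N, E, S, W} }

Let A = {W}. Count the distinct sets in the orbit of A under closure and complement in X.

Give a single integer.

complement {N, E, S}; its interior {N, S}; cl(A) = X∖{N, S} = {E, W}
With k = closure, c = complement:
  1. A     = {W}
  2. kA    = {E, W}
  3. cA    = {N, E, S}
  4. ckA   = {N, S}
  5. kcA   = {N, E, S, W}
  6. ckcA  = ∅
k, c of each give nothing new

6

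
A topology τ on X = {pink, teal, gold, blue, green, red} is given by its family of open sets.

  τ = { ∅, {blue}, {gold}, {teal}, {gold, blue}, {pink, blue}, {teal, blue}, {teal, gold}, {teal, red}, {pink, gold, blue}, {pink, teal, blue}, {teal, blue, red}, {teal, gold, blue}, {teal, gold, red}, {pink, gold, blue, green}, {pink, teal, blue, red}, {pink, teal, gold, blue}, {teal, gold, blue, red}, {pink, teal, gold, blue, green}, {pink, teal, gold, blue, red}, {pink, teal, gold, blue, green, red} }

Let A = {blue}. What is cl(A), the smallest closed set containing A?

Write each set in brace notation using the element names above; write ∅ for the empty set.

cl via duality: int({pink, teal, gold, green, red}) = {teal, gold, red}, so X∖{teal, gold, red} = {pink, blue, green}

{pink, blue, green}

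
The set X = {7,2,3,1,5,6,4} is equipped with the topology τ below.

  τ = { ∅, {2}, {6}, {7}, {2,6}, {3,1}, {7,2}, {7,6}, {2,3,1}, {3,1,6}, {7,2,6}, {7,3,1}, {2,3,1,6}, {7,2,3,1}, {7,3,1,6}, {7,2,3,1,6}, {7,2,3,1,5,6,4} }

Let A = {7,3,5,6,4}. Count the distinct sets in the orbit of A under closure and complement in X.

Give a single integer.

X∖A={2,1}, int(X∖A)={2}, hence cl(A)={7,3,1,5,6,4}
Orbit (k=closure, c=complement):
  1. A     = {7,3,5,6,4}
  2. kA    = {7,3,1,5,6,4}
  3. cA    = {2,1}
  4. ckA   = {2}
  5. kcA   = {2,3,1,5,4}
  6. kckA  = {2,5,4}
  7. ckcA  = {7,6}
  8. ckckA = {7,3,1,6}
  9. kckcA = {7,5,6,4}
  10. ckckcA = {2,3,1}
(closed under both — stop)

10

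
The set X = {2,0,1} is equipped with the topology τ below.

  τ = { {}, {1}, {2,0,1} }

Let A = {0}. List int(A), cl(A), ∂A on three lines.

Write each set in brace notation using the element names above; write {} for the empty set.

int(A) = {}
cl(A)  = {2,0}
∂A     = {2,0}

opens ⊆ A: {}; union → int = {}
complement {2,1}; its interior {1}; cl(A) = X∖{1} = {2,0}
boundary = {2,0} ∖ {} = {2,0}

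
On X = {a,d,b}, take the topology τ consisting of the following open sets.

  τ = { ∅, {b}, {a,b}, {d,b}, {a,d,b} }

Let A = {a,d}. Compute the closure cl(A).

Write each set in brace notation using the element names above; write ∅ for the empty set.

X∖A={b}, int(X∖A)={b}, hence cl(A)={a,d}

{a,d}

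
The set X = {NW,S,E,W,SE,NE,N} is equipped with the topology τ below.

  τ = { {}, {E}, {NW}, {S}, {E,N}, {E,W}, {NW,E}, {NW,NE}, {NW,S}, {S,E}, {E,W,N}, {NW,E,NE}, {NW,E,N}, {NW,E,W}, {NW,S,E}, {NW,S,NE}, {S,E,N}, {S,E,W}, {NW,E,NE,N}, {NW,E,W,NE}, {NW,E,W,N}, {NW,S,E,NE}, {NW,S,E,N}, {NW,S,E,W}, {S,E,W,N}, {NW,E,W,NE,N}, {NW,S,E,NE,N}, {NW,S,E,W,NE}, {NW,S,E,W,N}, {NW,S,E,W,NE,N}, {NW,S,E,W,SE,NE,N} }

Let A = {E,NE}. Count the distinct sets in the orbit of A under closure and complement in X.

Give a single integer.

10

complement {NW,S,W,SE,N}; its interior {NW,S}; cl(A) = X∖{NW,S} = {E,W,SE,NE,N}
With k = closure, c = complement:
  1. A     = {E,NE}
  2. kA    = {E,W,SE,NE,N}
  3. cA    = {NW,S,W,SE,N}
  4. ckA   = {NW,S}
  5. kcA   = {NW,S,W,SE,NE,N}
  6. kckA  = {NW,S,SE,NE}
  7. ckcA  = {E}
  8. ckckA = {E,W,N}
  9. kckcA = {E,W,SE,N}
  10. ckckcA = {NW,S,NE}
k, c of each give nothing new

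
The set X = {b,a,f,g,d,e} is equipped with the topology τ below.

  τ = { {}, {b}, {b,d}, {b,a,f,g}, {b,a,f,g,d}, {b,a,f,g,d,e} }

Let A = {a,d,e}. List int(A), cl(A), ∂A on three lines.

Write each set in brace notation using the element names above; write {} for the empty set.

open subsets of A: {}; so int(A) = {}
closure: X∖int(X∖A) = X∖{b} = {a,f,g,d,e}
∂A = {a,f,g,d,e} minus {} = {a,f,g,d,e}

int(A) = {}
cl(A)  = {a,f,g,d,e}
∂A     = {a,f,g,d,e}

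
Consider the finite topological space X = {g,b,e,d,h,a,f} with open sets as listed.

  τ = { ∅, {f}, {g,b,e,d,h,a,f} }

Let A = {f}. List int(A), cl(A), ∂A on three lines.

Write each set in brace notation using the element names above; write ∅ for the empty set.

int(A) = {f}
cl(A)  = {g,b,e,d,h,a,f}
∂A     = {g,b,e,d,h,a}

U open, U⊆A: ∅, {f}. int(A) = ⋃ = {f}
X∖A={g,b,e,d,h,a}, int(X∖A)=∅, hence cl(A)={g,b,e,d,h,a,f}
∂A: remove int from cl → {g,b,e,d,h,a}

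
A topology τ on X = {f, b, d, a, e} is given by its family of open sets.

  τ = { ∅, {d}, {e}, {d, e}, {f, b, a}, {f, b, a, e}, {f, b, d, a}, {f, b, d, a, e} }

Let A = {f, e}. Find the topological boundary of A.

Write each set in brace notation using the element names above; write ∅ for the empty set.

U open, U⊆A: ∅, {e}. int(A) = ⋃ = {e}
X∖A={b, d, a}, int(X∖A)={d}, hence cl(A)={f, b, a, e}
∂A: remove int from cl → {f, b, a}

{f, b, a}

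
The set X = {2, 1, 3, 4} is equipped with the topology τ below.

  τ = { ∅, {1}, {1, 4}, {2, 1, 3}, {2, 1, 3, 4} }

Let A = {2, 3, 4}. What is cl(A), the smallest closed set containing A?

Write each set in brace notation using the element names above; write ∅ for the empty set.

X∖A={1}, int(X∖A)={1}, hence cl(A)={2, 3, 4}

{2, 3, 4}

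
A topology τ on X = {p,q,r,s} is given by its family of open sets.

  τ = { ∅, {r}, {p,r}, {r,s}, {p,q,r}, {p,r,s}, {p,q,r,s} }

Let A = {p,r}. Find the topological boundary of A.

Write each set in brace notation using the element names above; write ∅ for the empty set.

opens ⊆ A: ∅, {r}, {p,r}; union → int = {p,r}
complement {q,s}; its interior ∅; cl(A) = X∖∅ = {p,q,r,s}
boundary = {p,q,r,s} ∖ {p,r} = {q,s}

{q,s}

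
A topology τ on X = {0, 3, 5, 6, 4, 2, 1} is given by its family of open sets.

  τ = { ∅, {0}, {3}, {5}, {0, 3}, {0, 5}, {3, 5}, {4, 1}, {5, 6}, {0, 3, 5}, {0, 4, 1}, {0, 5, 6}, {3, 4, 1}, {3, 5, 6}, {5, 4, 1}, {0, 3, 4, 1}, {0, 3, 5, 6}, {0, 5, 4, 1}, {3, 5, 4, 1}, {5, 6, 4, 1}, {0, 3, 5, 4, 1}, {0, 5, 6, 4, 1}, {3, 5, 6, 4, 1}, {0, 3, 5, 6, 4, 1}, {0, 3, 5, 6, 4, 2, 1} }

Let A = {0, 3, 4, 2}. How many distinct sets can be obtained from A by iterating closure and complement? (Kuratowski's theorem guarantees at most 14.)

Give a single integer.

cl via duality: int({5, 6, 1}) = {5, 6}, so X∖{5, 6} = {0, 3, 4, 2, 1}
Write k for closure, c for complement:
  1. A     = {0, 3, 4, 2}
  2. kA    = {0, 3, 4, 2, 1}
  3. cA    = {5, 6, 1}
  4. ckA   = {5, 6}
  5. kcA   = {5, 6, 4, 2, 1}
  6. kckA  = {5, 6, 2}
  7. ckcA  = {0, 3}
  8. ckckA = {0, 3, 4, 1}
  9. kckcA = {0, 3, 2}
  10. ckckcA = {5, 6, 4, 1}
applying k or c yields no new set

10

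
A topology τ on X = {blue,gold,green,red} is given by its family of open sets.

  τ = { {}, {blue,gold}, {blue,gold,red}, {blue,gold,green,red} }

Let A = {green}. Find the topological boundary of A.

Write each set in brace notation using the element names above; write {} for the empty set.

{green}

U open, U⊆A: {}. int(A) = ⋃ = {}
X∖A={blue,gold,red}, int(X∖A)={blue,gold,red}, hence cl(A)={green}
∂A: remove int from cl → {green}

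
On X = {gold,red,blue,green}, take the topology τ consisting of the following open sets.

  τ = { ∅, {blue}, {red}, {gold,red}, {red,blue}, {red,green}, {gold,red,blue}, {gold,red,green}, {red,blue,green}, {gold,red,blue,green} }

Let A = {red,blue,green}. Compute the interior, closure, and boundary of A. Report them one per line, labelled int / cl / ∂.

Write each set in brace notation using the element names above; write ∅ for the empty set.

int(A) = {red,blue,green}
cl(A)  = {gold,red,blue,green}
∂A     = {gold}

open subsets of A: ∅, {red}, {blue}, {red,green}, {red,blue}, {red,blue,green}; so int(A) = {red,blue,green}
closure: X∖int(X∖A) = X∖∅ = {gold,red,blue,green}
∂A = {gold,red,blue,green} minus {red,blue,green} = {gold}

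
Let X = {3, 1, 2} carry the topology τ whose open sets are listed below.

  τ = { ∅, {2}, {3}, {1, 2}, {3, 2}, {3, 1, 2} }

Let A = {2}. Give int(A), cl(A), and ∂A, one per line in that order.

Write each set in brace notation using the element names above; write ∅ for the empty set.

int(A) = {2}
cl(A)  = {1, 2}
∂A     = {1}

U open, U⊆A: ∅, {2}. int(A) = ⋃ = {2}
X∖A={3, 1}, int(X∖A)={3}, hence cl(A)={1, 2}
∂A: remove int from cl → {1}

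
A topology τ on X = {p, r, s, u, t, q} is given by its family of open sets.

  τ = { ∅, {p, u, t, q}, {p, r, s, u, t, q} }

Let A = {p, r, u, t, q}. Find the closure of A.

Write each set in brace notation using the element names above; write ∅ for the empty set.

{p, r, s, u, t, q}

closure: X∖int(X∖A) = X∖∅ = {p, r, s, u, t, q}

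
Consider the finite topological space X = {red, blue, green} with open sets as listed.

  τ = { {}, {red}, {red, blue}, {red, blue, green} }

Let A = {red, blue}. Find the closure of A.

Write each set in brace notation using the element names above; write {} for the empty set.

{red, blue, green}

closure: X∖int(X∖A) = X∖{} = {red, blue, green}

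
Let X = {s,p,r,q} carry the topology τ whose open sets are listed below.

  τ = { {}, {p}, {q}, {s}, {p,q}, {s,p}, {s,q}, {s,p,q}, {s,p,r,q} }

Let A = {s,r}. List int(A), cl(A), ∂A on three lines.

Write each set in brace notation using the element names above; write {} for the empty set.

U open, U⊆A: {}, {s}. int(A) = ⋃ = {s}
X∖A={p,q}, int(X∖A)={p,q}, hence cl(A)={s,r}
∂A: remove int from cl → {r}

int(A) = {s}
cl(A)  = {s,r}
∂A     = {r}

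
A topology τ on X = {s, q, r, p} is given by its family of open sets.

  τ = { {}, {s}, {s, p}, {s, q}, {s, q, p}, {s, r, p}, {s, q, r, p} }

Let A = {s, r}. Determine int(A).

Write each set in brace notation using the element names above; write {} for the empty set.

{s}

U open, U⊆A: {}, {s}. int(A) = ⋃ = {s}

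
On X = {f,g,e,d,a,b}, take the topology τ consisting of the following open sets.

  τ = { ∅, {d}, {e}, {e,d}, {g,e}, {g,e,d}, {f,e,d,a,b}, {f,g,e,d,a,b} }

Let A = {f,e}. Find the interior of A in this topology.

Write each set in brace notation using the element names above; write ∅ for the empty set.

open subsets of A: ∅, {e}; so int(A) = {e}

{e}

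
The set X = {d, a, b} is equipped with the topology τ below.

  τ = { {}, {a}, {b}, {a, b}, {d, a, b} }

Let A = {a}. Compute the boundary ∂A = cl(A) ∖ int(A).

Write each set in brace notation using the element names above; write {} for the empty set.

opens ⊆ A: {}, {a}; union → int = {a}
complement {d, b}; its interior {b}; cl(A) = X∖{b} = {d, a}
boundary = {d, a} ∖ {a} = {d}

{d}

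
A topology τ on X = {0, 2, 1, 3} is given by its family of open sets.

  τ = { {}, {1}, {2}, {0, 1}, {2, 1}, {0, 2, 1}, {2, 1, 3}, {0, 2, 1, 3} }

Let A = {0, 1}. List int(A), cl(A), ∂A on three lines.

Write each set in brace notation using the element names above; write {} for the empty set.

U open, U⊆A: {}, {1}, {0, 1}. int(A) = ⋃ = {0, 1}
X∖A={2, 3}, int(X∖A)={2}, hence cl(A)={0, 1, 3}
∂A: remove int from cl → {3}

int(A) = {0, 1}
cl(A)  = {0, 1, 3}
∂A     = {3}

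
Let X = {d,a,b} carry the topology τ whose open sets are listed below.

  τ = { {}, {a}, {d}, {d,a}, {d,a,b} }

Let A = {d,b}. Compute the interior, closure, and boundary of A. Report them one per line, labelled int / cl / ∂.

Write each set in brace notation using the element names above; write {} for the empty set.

int(A) = {d}
cl(A)  = {d,b}
∂A     = {b}

interior: largest open inside A is {d} (from {}, {d})
cl via duality: int({a}) = {a}, so X∖{a} = {d,b}
cl∖int = {b}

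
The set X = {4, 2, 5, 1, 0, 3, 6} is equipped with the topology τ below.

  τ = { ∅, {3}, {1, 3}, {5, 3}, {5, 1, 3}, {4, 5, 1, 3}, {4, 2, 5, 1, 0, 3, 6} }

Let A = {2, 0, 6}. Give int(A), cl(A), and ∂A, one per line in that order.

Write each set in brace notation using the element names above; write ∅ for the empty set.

opens ⊆ A: ∅; union → int = ∅
complement {4, 5, 1, 3}; its interior {4, 5, 1, 3}; cl(A) = X∖{4, 5, 1, 3} = {2, 0, 6}
boundary = {2, 0, 6} ∖ ∅ = {2, 0, 6}

int(A) = ∅
cl(A)  = {2, 0, 6}
∂A     = {2, 0, 6}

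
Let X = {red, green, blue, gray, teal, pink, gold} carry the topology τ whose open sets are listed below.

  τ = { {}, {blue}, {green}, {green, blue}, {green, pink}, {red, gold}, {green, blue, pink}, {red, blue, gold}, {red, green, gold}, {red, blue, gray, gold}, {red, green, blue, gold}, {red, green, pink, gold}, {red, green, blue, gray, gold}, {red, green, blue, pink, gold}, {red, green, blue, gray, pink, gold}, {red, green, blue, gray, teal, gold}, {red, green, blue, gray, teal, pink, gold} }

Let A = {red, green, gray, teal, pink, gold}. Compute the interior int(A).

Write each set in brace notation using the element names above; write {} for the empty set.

{red, green, pink, gold}

interior: largest open inside A is {red, green, pink, gold} (from {}, {green}, {red, gold}, {green, pink}, {red, green, gold}, {red, green, pink, gold})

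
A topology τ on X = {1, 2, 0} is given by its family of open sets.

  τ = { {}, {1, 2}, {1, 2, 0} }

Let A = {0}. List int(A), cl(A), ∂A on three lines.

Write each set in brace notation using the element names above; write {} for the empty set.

int(A) = {}
cl(A)  = {0}
∂A     = {0}

interior: largest open inside A is {} (from {})
cl via duality: int({1, 2}) = {1, 2}, so X∖{1, 2} = {0}
cl∖int = {0}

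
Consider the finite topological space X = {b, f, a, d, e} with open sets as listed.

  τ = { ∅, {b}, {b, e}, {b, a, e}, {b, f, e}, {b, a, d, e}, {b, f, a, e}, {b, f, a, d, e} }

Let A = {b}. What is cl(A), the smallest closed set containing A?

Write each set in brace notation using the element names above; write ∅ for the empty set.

X∖A={f, a, d, e}, int(X∖A)=∅, hence cl(A)={b, f, a, d, e}

{b, f, a, d, e}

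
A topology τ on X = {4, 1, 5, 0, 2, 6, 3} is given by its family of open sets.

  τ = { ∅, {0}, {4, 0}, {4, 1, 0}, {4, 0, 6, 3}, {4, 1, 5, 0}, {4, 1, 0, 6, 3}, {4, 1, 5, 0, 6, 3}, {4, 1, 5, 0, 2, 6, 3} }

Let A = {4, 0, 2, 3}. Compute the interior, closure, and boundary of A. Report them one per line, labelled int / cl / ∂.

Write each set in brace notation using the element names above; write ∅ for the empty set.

interior: largest open inside A is {4, 0} (from ∅, {0}, {4, 0})
cl via duality: int({1, 5, 6}) = ∅, so X∖∅ = {4, 1, 5, 0, 2, 6, 3}
cl∖int = {1, 5, 2, 6, 3}

int(A) = {4, 0}
cl(A)  = {4, 1, 5, 0, 2, 6, 3}
∂A     = {1, 5, 2, 6, 3}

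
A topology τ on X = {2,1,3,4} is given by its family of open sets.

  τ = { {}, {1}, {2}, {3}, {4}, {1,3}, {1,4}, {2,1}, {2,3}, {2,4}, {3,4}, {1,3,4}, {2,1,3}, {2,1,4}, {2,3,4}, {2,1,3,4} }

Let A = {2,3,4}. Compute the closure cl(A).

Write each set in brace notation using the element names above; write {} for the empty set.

{2,3,4}

cl via duality: int({1}) = {1}, so X∖{1} = {2,3,4}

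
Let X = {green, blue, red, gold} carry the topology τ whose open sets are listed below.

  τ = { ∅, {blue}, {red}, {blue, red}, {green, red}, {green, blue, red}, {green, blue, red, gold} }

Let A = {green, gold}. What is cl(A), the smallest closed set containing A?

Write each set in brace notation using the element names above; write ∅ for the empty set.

{green, gold}

X∖A={blue, red}, int(X∖A)={blue, red}, hence cl(A)={green, gold}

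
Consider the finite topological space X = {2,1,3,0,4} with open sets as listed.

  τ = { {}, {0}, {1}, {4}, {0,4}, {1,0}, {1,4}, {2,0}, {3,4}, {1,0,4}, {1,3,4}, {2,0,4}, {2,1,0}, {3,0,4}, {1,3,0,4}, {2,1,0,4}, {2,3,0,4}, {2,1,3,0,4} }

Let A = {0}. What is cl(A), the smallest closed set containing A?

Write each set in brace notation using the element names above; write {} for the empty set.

{2,0}

cl via duality: int({2,1,3,4}) = {1,3,4}, so X∖{1,3,4} = {2,0}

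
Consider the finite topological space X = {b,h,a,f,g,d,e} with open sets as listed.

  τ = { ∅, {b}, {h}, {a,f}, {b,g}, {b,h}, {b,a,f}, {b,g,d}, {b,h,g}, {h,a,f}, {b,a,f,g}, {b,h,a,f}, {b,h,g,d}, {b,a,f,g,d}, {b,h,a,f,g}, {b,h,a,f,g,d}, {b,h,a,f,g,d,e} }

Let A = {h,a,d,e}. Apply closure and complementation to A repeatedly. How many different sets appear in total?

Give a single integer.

12

cl via duality: int({b,f,g}) = {b,g}, so X∖{b,g} = {h,a,f,d,e}
Write k for closure, c for complement:
  1. A     = {h,a,d,e}
  2. kA    = {h,a,f,d,e}
  3. cA    = {b,f,g}
  4. ckA   = {b,g}
  5. kcA   = {b,a,f,g,d,e}
  6. kckA  = {b,g,d,e}
  7. ckcA  = {h}
  8. ckckA = {h,a,f}
  9. kckcA = {h,e}
  10. kckckA = {h,a,f,e}
  11. ckckcA = {b,a,f,g,d}
  12. ckckckA = {b,g,d}
applying k or c yields no new set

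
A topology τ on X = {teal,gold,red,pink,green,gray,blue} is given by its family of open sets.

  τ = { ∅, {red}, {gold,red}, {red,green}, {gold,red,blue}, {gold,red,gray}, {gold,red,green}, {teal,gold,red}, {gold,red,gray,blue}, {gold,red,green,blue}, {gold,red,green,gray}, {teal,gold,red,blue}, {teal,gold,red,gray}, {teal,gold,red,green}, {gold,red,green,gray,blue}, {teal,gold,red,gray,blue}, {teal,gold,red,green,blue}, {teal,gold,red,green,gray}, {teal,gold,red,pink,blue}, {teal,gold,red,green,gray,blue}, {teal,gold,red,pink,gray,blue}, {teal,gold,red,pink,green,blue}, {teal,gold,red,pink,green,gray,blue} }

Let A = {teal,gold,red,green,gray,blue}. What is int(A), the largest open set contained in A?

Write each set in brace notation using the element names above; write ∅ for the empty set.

{teal,gold,red,green,gray,blue}

interior: largest open inside A is {teal,gold,red,green,gray,blue} (from ∅, {red}, {gold,red}, {red,green}, {gold,red,green}, {teal,gold,red}, {gold,red,gray}, {gold,red,blue}, {gold,red,green,blue}, {teal,gold,red,blue}, {teal,gold,red,green}, {gold,red,green,gray}, {teal,gold,red,gray}, {gold,red,gray,blue}, {teal,gold,red,green,blue}, {gold,red,green,gray,blue}, {teal,gold,red,green,gray}, {teal,gold,red,gray,blue}, {teal,gold,red,green,gray,blue})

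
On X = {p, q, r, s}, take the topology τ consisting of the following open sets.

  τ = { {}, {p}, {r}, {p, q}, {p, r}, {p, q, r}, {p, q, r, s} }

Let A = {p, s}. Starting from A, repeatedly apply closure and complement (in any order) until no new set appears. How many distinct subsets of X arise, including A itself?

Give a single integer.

8

X∖A={q, r}, int(X∖A)={r}, hence cl(A)={p, q, s}
Orbit (k=closure, c=complement):
  1. A     = {p, s}
  2. kA    = {p, q, s}
  3. cA    = {q, r}
  4. ckA   = {r}
  5. kcA   = {q, r, s}
  6. kckA  = {r, s}
  7. ckcA  = {p}
  8. ckckA = {p, q}
(closed under both — stop)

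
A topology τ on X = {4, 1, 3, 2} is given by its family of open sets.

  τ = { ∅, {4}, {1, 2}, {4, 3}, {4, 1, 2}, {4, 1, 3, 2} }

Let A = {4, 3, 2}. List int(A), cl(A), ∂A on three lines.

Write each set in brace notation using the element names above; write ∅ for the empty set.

interior: largest open inside A is {4, 3} (from ∅, {4}, {4, 3})
cl via duality: int({1}) = ∅, so X∖∅ = {4, 1, 3, 2}
cl∖int = {1, 2}

int(A) = {4, 3}
cl(A)  = {4, 1, 3, 2}
∂A     = {1, 2}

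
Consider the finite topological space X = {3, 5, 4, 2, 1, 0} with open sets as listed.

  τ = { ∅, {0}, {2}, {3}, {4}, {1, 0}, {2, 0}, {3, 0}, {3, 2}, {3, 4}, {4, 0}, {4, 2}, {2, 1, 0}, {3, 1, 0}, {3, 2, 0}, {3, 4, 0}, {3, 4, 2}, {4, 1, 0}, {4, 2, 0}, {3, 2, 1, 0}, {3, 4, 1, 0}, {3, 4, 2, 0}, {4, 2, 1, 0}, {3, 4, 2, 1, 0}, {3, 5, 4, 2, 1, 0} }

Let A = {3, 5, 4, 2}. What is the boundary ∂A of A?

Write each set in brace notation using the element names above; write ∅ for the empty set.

{5}

open subsets of A: ∅, {4}, {2}, {3}, {3, 4}, {3, 2}, {4, 2}, {3, 4, 2}; so int(A) = {3, 4, 2}
closure: X∖int(X∖A) = X∖{1, 0} = {3, 5, 4, 2}
∂A = {3, 5, 4, 2} minus {3, 4, 2} = {5}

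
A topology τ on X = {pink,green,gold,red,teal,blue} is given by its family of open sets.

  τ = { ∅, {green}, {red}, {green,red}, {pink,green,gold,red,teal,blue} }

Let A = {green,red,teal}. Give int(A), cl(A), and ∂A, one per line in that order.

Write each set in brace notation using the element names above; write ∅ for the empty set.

open subsets of A: ∅, {red}, {green}, {green,red}; so int(A) = {green,red}
closure: X∖int(X∖A) = X∖∅ = {pink,green,gold,red,teal,blue}
∂A = {pink,green,gold,red,teal,blue} minus {green,red} = {pink,gold,teal,blue}

int(A) = {green,red}
cl(A)  = {pink,green,gold,red,teal,blue}
∂A     = {pink,gold,teal,blue}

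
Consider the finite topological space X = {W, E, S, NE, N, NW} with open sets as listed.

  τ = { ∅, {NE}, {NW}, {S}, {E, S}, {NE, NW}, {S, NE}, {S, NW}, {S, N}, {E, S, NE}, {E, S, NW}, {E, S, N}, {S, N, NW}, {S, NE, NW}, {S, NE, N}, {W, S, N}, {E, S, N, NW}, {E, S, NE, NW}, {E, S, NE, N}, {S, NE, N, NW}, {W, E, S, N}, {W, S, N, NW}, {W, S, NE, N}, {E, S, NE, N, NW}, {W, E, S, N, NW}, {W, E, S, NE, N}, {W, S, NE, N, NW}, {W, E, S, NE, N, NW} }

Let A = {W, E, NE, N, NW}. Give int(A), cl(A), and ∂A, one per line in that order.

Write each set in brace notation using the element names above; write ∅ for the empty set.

opens ⊆ A: ∅, {NW}, {NE}, {NE, NW}; union → int = {NE, NW}
complement {S}; its interior {S}; cl(A) = X∖{S} = {W, E, NE, N, NW}
boundary = {W, E, NE, N, NW} ∖ {NE, NW} = {W, E, N}

int(A) = {NE, NW}
cl(A)  = {W, E, NE, N, NW}
∂A     = {W, E, N}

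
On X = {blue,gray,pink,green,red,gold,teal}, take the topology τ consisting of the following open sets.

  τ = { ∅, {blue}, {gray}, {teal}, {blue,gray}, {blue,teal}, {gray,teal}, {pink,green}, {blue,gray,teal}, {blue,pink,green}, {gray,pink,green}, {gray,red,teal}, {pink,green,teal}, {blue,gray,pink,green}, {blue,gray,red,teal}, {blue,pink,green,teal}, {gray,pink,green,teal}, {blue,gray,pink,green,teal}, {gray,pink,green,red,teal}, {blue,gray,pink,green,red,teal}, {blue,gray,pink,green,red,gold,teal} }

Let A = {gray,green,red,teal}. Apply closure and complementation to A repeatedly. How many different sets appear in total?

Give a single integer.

10

cl via duality: int({blue,pink,gold}) = {blue}, so X∖{blue} = {gray,pink,green,red,gold,teal}
Write k for closure, c for complement:
  1. A     = {gray,green,red,teal}
  2. kA    = {gray,pink,green,red,gold,teal}
  3. cA    = {blue,pink,gold}
  4. ckA   = {blue}
  5. kcA   = {blue,pink,green,gold}
  6. kckA  = {blue,gold}
  7. ckcA  = {gray,red,teal}
  8. ckckA = {gray,pink,green,red,teal}
  9. kckcA = {gray,red,gold,teal}
  10. ckckcA = {blue,pink,green}
applying k or c yields no new set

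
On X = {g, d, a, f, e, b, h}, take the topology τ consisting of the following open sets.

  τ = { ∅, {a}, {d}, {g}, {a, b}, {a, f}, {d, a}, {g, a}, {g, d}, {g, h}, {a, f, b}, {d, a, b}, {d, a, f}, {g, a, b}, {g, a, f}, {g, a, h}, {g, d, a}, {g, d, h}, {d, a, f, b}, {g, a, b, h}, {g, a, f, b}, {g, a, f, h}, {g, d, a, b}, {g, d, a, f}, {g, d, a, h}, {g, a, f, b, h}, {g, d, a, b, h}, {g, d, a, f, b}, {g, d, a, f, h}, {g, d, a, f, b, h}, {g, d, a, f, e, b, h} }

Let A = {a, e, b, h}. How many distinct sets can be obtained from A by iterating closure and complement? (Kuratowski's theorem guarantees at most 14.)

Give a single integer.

10

complement {g, d, f}; its interior {g, d}; cl(A) = X∖{g, d} = {a, f, e, b, h}
With k = closure, c = complement:
  1. A     = {a, e, b, h}
  2. kA    = {a, f, e, b, h}
  3. cA    = {g, d, f}
  4. ckA   = {g, d}
  5. kcA   = {g, d, f, e, h}
  6. kckA  = {g, d, e, h}
  7. ckcA  = {a, b}
  8. ckckA = {a, f, b}
  9. kckcA = {a, f, e, b}
  10. ckckcA = {g, d, h}
k, c of each give nothing new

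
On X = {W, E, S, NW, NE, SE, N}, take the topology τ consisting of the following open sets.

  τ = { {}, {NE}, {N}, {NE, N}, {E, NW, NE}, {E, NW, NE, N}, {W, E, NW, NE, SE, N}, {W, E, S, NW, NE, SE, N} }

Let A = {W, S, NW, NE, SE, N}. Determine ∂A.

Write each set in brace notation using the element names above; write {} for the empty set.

U open, U⊆A: {}, {N}, {NE}, {NE, N}. int(A) = ⋃ = {NE, N}
X∖A={E}, int(X∖A)={}, hence cl(A)={W, E, S, NW, NE, SE, N}
∂A: remove int from cl → {W, E, S, NW, SE}

{W, E, S, NW, SE}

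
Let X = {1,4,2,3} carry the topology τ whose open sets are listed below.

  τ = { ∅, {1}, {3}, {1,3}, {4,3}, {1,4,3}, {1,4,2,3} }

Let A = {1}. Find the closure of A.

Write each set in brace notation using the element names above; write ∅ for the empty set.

complement {4,2,3}; its interior {4,3}; cl(A) = X∖{4,3} = {1,2}

{1,2}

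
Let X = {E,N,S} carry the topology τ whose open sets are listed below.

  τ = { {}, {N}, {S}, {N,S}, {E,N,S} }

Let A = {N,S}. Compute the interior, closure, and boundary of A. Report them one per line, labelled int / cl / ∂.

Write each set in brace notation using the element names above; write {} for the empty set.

interior: largest open inside A is {N,S} (from {}, {S}, {N}, {N,S})
cl via duality: int({E}) = {}, so X∖{} = {E,N,S}
cl∖int = {E}

int(A) = {N,S}
cl(A)  = {E,N,S}
∂A     = {E}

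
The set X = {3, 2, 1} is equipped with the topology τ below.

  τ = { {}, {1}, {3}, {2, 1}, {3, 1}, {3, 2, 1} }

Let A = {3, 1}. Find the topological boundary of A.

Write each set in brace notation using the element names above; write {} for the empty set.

U open, U⊆A: {}, {3}, {1}, {3, 1}. int(A) = ⋃ = {3, 1}
X∖A={2}, int(X∖A)={}, hence cl(A)={3, 2, 1}
∂A: remove int from cl → {2}

{2}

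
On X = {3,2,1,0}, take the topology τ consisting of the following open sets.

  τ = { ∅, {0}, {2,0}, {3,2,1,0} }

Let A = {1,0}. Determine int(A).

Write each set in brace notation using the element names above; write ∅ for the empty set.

open subsets of A: ∅, {0}; so int(A) = {0}

{0}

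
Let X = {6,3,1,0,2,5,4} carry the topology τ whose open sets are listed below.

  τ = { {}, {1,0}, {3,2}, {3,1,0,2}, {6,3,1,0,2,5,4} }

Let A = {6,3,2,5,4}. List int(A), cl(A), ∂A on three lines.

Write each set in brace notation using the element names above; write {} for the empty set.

opens ⊆ A: {}, {3,2}; union → int = {3,2}
complement {1,0}; its interior {1,0}; cl(A) = X∖{1,0} = {6,3,2,5,4}
boundary = {6,3,2,5,4} ∖ {3,2} = {6,5,4}

int(A) = {3,2}
cl(A)  = {6,3,2,5,4}
∂A     = {6,5,4}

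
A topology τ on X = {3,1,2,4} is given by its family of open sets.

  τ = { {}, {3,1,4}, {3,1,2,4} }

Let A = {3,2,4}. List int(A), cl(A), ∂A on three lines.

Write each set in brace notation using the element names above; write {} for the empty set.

int(A) = {}
cl(A)  = {3,1,2,4}
∂A     = {3,1,2,4}

U open, U⊆A: {}. int(A) = ⋃ = {}
X∖A={1}, int(X∖A)={}, hence cl(A)={3,1,2,4}
∂A: remove int from cl → {3,1,2,4}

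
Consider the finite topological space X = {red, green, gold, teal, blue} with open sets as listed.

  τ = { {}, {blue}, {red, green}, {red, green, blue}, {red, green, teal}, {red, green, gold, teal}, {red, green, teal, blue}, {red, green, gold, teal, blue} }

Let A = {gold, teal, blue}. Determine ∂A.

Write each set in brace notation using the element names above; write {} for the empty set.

{gold, teal}

opens ⊆ A: {}, {blue}; union → int = {blue}
complement {red, green}; its interior {red, green}; cl(A) = X∖{red, green} = {gold, teal, blue}
boundary = {gold, teal, blue} ∖ {blue} = {gold, teal}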